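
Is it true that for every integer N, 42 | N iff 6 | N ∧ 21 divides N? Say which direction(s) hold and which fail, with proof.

(⇒) If 42 ∣ N, write N = 42q. Since 42 = 7·6, N = 6·(7q), so 6 ∣ N; and since 42 = 2·21, N = 21·(2q), so 21 ∣ N.

(⇐) Suppose 6 ∣ N and 21 ∣ N. Any common multiple of 6 and 21 is a multiple of their lcm; here lcm(6, 21) = 6·21/gcd(6, 21) = 126/3 = 42, so 42 ∣ N.

The biconditional holds.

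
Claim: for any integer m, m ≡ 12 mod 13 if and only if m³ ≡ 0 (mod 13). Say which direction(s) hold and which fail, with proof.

(⇒) This fails: take m = 12. Then 12 ≡ 12 (mod 13), but 12³ = 1728 ≡ 12 (mod 13), not 0.

(⇐) This fails: take m = 0. Then 0³ = 0 ≡ 0 (mod 13), yet 0 ≡ 0 (mod 13), not 12.

Both directions fail.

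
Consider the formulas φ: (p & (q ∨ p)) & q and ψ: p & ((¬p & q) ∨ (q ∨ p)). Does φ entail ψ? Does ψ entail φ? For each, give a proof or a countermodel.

Forward direction. Assume the antecedent. If p is true, p & ((¬p & q) ∨ (q ∨ p)) reduces to true regardless of the other variables. If p is false, the antecedent cannot hold. Either way p & ((¬p & q) ∨ (q ∨ p)) holds.

Converse. This fails. Under p = T, q = F, the left side is false but the right side is true.

The forward direction holds; the converse fails.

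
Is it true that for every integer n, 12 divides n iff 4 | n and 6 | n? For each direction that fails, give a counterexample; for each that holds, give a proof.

Equivalent; both directions hold.

(⟹) If 12 ∣ n, write n = 12q. Since 12 = 3·4, n = 4·(3q), so 4 ∣ n; and since 12 = 2·6, n = 6·(2q), so 6 ∣ n.

(⟸) Suppose 4 ∣ n and 6 ∣ n. Any common multiple of 4 and 6 is a multiple of their lcm; here lcm(4, 6) = 4·6/gcd(4, 6) = 24/2 = 12, so 12 ∣ n.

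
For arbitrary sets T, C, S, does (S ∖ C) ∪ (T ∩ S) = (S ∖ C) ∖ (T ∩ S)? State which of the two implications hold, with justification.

Forward inclusion. This inclusion fails. Take T = {1}, C = ∅, S = {1}; then 1 ∈ (S ∖ C) ∪ (T ∩ S) but 1 ∉ (S ∖ C) ∖ (T ∩ S).

Reverse inclusion. Let x ∈ (S ∖ C) ∖ (T ∩ S). Then x ∈ S and x ∉ T, C, from which x ∈ (S ∖ C) ∪ (T ∩ S).

The sets are not equal: only the reverse inclusion holds.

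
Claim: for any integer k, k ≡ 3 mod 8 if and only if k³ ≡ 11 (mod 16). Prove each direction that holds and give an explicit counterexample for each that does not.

(⇒) This fails: take k = 11. Then 11 ≡ 3 (mod 8), but 11³ = 1331 ≡ 3 (mod 16), not 11.

(⇐) Conversely, the residues r modulo 16 with r³ ≡ 11 (mod 16) are exactly {3}, and each is ≡ 3 (mod 8).

The forward direction fails; the converse holds.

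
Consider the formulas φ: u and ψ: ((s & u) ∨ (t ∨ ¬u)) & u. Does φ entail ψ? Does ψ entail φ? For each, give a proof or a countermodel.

The forward direction fails; the converse holds.

(⟹) This fails. Under u = T, t = F, s = F, the left side is true but the right side is false.

(⟸) Assume the antecedent. If u is true, u reduces to true regardless of the other variables. If u is false, the antecedent cannot hold. Either way u holds.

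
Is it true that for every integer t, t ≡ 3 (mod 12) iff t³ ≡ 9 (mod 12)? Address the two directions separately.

Neither direction holds.

Forward direction. This fails: take t = 3. Then 3 ≡ 3 (mod 12), but 3³ = 27 ≡ 3 (mod 12), not 9.

Converse. This fails: take t = 9. Then 9³ = 729 ≡ 9 (mod 12), yet 9 ≡ 9 (mod 12), not 3.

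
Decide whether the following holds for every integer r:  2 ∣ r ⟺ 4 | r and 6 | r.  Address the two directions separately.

(⟸) Suppose 4 ∣ r and 6 ∣ r. Any common multiple of 4 and 6 is a multiple of their lcm; here lcm(4, 6) = 4·6/gcd(4, 6) = 24/2 = 12, so 12 ∣ r. Since 2 ∣ 12, it follows that 2 ∣ r.

(⟹) This fails: take r = 2. Certainly 2 ∣ 2, but 4 ∤ 2.

Only the converse holds.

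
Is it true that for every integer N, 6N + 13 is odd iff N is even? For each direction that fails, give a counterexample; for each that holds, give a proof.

[⇒] This fails: take N = 3. Then 6N + 13 = 31, which is odd, yet N = 3 is odd, not even.

[⇐] Suppose N is even. Since 6 is even, 6N is even for every N, so 6N + 13 has the same parity as 13, which is odd. Hence 6N + 13 is odd.

(⇒) fails; (⇐) holds.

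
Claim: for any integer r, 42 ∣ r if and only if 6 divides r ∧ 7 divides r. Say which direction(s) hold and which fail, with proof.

Both implications hold.

(⟹) If 42 ∣ r, write r = 42q. Since 42 = 7·6, r = 6·(7q), so 6 ∣ r; and since 42 = 6·7, r = 7·(6q), so 7 ∣ r.

(⟸) Suppose 6 ∣ r and 7 ∣ r. Any common multiple of 6 and 7 is a multiple of their lcm; here gcd(6, 7) = 1, so lcm(6, 7) = 6·7 = 42, so 42 ∣ r.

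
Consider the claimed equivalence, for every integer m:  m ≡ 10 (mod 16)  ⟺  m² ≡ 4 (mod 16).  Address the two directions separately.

Only the forward direction holds.

[⇒] Suppose m ≡ 10 (mod 16). Write m = 16j + 10. Then (16j + 10)² = 256j² + 320j + 100 = 16(16j² + 20j + 6) + 4, so m² ≡ 4 (mod 16).

[⇐] This fails: take m = 2. Then 2² = 4 ≡ 4 (mod 16), yet 2 ≡ 2 (mod 16), not 10.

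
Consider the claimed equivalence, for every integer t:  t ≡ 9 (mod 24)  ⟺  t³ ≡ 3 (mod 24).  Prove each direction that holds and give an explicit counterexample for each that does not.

Forward direction. This fails: take t = 9. Then 9 ≡ 9 (mod 24), but 9³ = 729 ≡ 9 (mod 24), not 3.

Converse. This fails: take t = 3. Then 3³ = 27 ≡ 3 (mod 24), yet 3 ≡ 3 (mod 24), not 9.

(⇒) fails and (⇐) fails.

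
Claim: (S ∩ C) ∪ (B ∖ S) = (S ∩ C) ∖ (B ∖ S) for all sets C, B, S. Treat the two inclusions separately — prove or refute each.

(⟹) This inclusion fails. Take C = ∅, B = {1}, S = ∅; then 1 ∈ (S ∩ C) ∪ (B ∖ S) but 1 ∉ (S ∩ C) ∖ (B ∖ S).

(⟸) Let x ∈ (S ∩ C) ∖ (B ∖ S). Then either x ∈ C ∩ S and x ∉ B; or x ∈ C ∩ B ∩ S. In each case x ∈ (S ∩ C) ∪ (B ∖ S), so (S ∩ C) ∖ (B ∖ S) ⊆ (S ∩ C) ∪ (B ∖ S).

(⊆) fails; (⊇) holds.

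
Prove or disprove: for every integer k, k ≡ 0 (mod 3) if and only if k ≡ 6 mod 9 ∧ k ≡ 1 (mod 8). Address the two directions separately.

Forward direction. This fails: k = 0 gives 0 ≡ 0 (mod 3) but 0 ≡ 0 (mod 9), so the conjunction on the right does not hold.

Converse. If k ≡ 6 (mod 9) and k ≡ 1 (mod 8), then by the Chinese remainder theorem k ≡ 33 (mod 72). Since 33 ≡ 0 (mod 3) and 3 ∣ 72, we get k ≡ 0 (mod 3).

(⇒) fails; (⇐) holds.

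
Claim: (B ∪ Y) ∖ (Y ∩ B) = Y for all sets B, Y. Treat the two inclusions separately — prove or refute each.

(⟹) This inclusion fails. Take B = {1}, Y = ∅; then 1 ∈ (B ∪ Y) ∖ (Y ∩ B) but 1 ∉ Y.

(⟸) This inclusion fails. Take B = {1}, Y = {1}; then 1 ∈ Y but 1 ∉ (B ∪ Y) ∖ (Y ∩ B).

Both inclusions fail.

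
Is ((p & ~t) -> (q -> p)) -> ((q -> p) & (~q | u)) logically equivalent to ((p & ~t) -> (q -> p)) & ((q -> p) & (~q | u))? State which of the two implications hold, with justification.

Forward direction. Assume the antecedent. If q is true, the antecedent forces (p = T, t = F, u = T, q = T) or (p = T, t = T, u = T, q = T), and the consequent holds there. If q is false, the consequent reduces to true regardless of the other variables. Either way the consequent holds.

Converse. Assume the antecedent. If q is true, the antecedent forces (p = T, t = F, u = T, q = T) or (p = T, t = T, u = T, q = T), and the consequent holds there. If q is false, the consequent reduces to true regardless of the other variables. Either way the consequent holds.

Both directions hold.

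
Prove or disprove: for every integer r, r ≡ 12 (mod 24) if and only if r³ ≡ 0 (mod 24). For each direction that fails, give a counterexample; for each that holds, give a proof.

(⟹) Suppose r ≡ 12 (mod 24). Write r = 24j + 12. Then (24j + 12)³ = 13824j³ + 20736j² + 10368j + 1728 = 24(576j³ + 864j² + 432j + 72) + 0, so r³ ≡ 0 (mod 24).

(⟸) This fails: take r = 0. Then 0³ = 0 ≡ 0 (mod 24), yet 0 ≡ 0 (mod 24), not 12.

Only the forward direction holds.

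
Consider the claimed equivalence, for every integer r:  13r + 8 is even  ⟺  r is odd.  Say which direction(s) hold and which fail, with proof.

Neither implication holds.

(⇒) This fails: r = 4 gives 13r + 8 = 60, which is even, but 4 is even, not odd.

(⇐) This also fails: r = 1 is odd, but 13r + 8 = 21 is odd, not even.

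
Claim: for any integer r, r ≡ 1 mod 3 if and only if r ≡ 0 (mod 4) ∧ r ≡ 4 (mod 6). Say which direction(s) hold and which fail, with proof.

Forward direction. This fails: r = 1 gives 1 ≡ 1 (mod 3) but 1 ≡ 1 (mod 4), so the conjunction on the right does not hold.

Converse. If r ≡ 0 (mod 4) and r ≡ 4 (mod 6), then by the Chinese remainder theorem r ≡ 4 (mod 12). Since 4 ≡ 1 (mod 3) and 3 ∣ 12, we get r ≡ 1 (mod 3).

(⇒) fails; (⇐) holds.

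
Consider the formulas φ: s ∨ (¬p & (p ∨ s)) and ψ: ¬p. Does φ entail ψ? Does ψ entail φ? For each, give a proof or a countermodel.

(⇒) fails and (⇐) fails.

(→) This fails. Under p = T, s = T, the left side is true but the right side is false.

(←) This fails. Under p = F, s = F, the left side is false but the right side is true.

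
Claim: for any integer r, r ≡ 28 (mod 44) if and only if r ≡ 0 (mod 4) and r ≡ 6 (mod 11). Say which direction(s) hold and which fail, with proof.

Both directions hold; the statement is true.

[⇒] Suppose r ≡ 28 (mod 44); write r = 44j + 28. Since 4 ∣ 44, reducing mod 4 gives r ≡ 28 ≡ 0 (mod 4); since 11 ∣ 44, reducing mod 11 gives r ≡ 28 ≡ 6 (mod 11).

[⇐] Conversely, if r ≡ 0 (mod 4) and r ≡ 6 (mod 11), then by the Chinese remainder theorem r ≡ 28 (mod 44). This is exactly r ≡ 28 (mod 44).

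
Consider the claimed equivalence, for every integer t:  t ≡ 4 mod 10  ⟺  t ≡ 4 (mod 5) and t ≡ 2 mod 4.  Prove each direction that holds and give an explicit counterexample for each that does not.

Only the converse holds.

(⇒) This fails: t = 4 gives 4 ≡ 4 (mod 10) but 4 ≡ 0 (mod 4), so the conjunction on the right does not hold.

(⇐) Conversely, if t ≡ 4 (mod 5) and t ≡ 2 (mod 4), then by the Chinese remainder theorem t ≡ 14 (mod 20). Since 14 ≡ 4 (mod 10) and 10 ∣ 20, we get t ≡ 4 (mod 10).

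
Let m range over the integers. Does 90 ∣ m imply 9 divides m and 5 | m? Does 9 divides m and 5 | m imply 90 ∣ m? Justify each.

(←) This fails: take m = 45. Both 9 ∣ 45 and 5 ∣ 45, yet 45 is not a multiple of 90 (since 45 = 0·90 + 45), so 90 ∤ 45.

(→) If 90 ∣ m, write m = 90q. Since 90 = 10·9, m = 9·(10q), so 9 ∣ m; and since 90 = 18·5, m = 5·(18q), so 5 ∣ m.

(⇒) holds; (⇐) fails.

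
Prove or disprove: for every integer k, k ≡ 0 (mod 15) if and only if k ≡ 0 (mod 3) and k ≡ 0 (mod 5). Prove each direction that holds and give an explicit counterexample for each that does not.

(⟹) Suppose k ≡ 0 (mod 15); write k = 15j + 0. Since 3 ∣ 15, reducing mod 3 gives k ≡ 0 (mod 3); since 5 ∣ 15, reducing mod 5 gives k ≡ 0 (mod 5).

(⟸) Conversely, if k ≡ 0 (mod 3) and k ≡ 0 (mod 5), then by the Chinese remainder theorem k ≡ 0 (mod 15). This is exactly k ≡ 0 (mod 15).

Equivalent; both directions hold.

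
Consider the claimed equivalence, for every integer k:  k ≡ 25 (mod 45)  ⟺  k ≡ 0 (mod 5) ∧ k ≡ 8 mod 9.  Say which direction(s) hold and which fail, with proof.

[⇒] This fails: k = 25 gives 25 ≡ 25 (mod 45) but 25 ≡ 7 (mod 9), so the conjunction on the right does not hold.

[⇐] This fails: k = 35 satisfies both congruences on the right (35 ≡ 0 mod 5 and 35 ≡ 8 mod 9) yet 35 ≡ 35 (mod 45), not 25.

Neither direction holds.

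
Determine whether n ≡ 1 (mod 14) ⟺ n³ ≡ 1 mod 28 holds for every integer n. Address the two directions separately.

(⟹) This fails: take n = 15. Then 15 ≡ 1 (mod 14), but 15³ = 3375 ≡ 15 (mod 28), not 1.

(⟸) This fails: take n = 9. Then 9³ = 729 ≡ 1 (mod 28), yet 9 ≡ 9 (mod 14), not 1.

Neither direction holds.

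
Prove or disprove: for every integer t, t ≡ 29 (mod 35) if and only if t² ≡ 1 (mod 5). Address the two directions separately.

(→) Suppose t ≡ 29 (mod 35). Then t² ≡ 29² = 841 (mod 35), and since 5 ∣ 35, also t² ≡ 1 (mod 5).

(←) This fails: take t = 1. Then 1² = 1 ≡ 1 (mod 5), yet 1 ≡ 1 (mod 35), not 29.

Only the forward direction holds.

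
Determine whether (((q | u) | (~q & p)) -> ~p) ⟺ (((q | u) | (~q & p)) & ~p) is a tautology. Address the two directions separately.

Not equivalent: only (⇐) holds.

(⇒) This fails. Under u = F, p = F, q = F, the left side is true but the right side is false.

(⇐) Assume the antecedent. If u is true, the antecedent forces (u = T, p = F, q = F) or (u = T, p = F, q = T), and ((q | u) | (~q & p)) -> ~p holds there. If u is false, the antecedent forces (u = F, p = F, q = T), and ((q | u) | (~q & p)) -> ~p holds there. Either way ((q | u) | (~q & p)) -> ~p holds.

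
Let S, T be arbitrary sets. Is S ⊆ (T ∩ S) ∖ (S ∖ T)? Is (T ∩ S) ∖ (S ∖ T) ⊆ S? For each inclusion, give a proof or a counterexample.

Only the reverse inclusion holds.

(⟹) This inclusion fails. Take S = {1}, T = ∅; then 1 ∈ S but 1 ∉ (T ∩ S) ∖ (S ∖ T).

(⟸) Let x ∈ (T ∩ S) ∖ (S ∖ T). Then x ∈ S ∩ T, from which x ∈ S.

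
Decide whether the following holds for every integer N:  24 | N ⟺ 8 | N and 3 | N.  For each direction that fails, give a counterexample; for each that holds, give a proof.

Forward direction. If 24 ∣ N, write N = 24q. Since 24 = 3·8, N = 8·(3q), so 8 ∣ N; and since 24 = 8·3, N = 3·(8q), so 3 ∣ N.

Converse. Suppose 8 ∣ N and 3 ∣ N. Any common multiple of 8 and 3 is a multiple of their lcm; here gcd(8, 3) = 1, so lcm(8, 3) = 8·3 = 24, so 24 ∣ N.

Both directions hold; the statement is true.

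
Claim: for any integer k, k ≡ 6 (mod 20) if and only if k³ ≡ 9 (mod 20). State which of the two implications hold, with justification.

(⇒) fails and (⇐) fails.

(⟹) This fails: take k = 6. Then 6 ≡ 6 (mod 20), but 6³ = 216 ≡ 16 (mod 20), not 9.

(⟸) This fails: take k = 9. Then 9³ = 729 ≡ 9 (mod 20), yet 9 ≡ 9 (mod 20), not 6.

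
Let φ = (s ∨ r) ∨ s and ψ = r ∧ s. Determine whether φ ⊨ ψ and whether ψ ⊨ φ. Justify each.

(⟹) This fails. Under s = T, r = F, the left side is true but the right side is false.

(⟸) Assume the antecedent. If s is true, (s ∨ r) ∨ s reduces to true regardless of the other variables. If s is false, the antecedent cannot hold. Either way (s ∨ r) ∨ s holds.

Not equivalent: only (⇐) holds.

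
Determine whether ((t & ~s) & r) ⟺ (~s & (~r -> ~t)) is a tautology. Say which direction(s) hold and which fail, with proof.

The forward direction holds; the converse fails.

(⟹) Assume the antecedent. If r is true, the antecedent forces (r = T, t = T, s = F), and ~s & (~r -> ~t) holds there. If r is false, the antecedent cannot hold. Either way ~s & (~r -> ~t) holds.

(⟸) This fails. Under r = F, t = F, s = F, the left side is false but the right side is true.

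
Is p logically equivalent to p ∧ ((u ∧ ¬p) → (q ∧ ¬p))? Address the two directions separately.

Both directions hold.

Forward direction. Assume the antecedent. If q is true, the antecedent forces (q = T, u = F, p = T) or (q = T, u = T, p = T), and p ∧ ((u ∧ ¬p) → (q ∧ ¬p)) holds there. If q is false, the antecedent forces (q = F, u = F, p = T) or (q = F, u = T, p = T), and p ∧ ((u ∧ ¬p) → (q ∧ ¬p)) holds there. Either way p ∧ ((u ∧ ¬p) → (q ∧ ¬p)) holds.

Converse. Assume the antecedent. If q is true, the antecedent forces (q = T, u = F, p = T) or (q = T, u = T, p = T), and p holds there. If q is false, the antecedent forces (q = F, u = F, p = T) or (q = F, u = T, p = T), and p holds there. Either way p holds.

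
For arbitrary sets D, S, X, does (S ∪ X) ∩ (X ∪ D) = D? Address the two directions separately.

(⊆) fails and (⊇) fails.

(⟹) This inclusion fails. Take D = ∅, S = ∅, X = {1}; then 1 ∈ (S ∪ X) ∩ (X ∪ D) but 1 ∉ D.

(⟸) This inclusion fails. Take D = {1}, S = ∅, X = ∅; then 1 ∈ D but 1 ∉ (S ∪ X) ∩ (X ∪ D).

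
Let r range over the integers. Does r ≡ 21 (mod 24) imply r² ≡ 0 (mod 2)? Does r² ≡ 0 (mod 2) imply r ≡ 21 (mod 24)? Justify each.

Neither direction holds.

(⇒) This fails: take r = 21. Then 21 ≡ 21 (mod 24), but 21² = 441 ≡ 1 (mod 2), not 0.

(⇐) This fails: take r = 0. Then 0² = 0 ≡ 0 (mod 2), yet 0 ≡ 0 (mod 24), not 21.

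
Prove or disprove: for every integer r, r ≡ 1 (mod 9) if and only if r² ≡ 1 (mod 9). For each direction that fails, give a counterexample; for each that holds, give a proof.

Only the forward direction holds.

(→) Suppose r ≡ 1 (mod 9). Write r = 9j + 1. Then (9j + 1)² = 81j² + 18j + 1 = 9(9j² + 2j) + 1, so r² ≡ 1 (mod 9).

(←) This fails: take r = 8. Then 8² = 64 ≡ 1 (mod 9), yet 8 ≡ 8 (mod 9), not 1.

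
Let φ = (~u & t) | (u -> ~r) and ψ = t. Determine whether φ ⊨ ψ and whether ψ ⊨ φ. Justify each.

[⇒] This fails. Under r = F, t = F, u = F, the left side is true but the right side is false.

[⇐] This fails. Under r = T, t = T, u = T, the left side is false but the right side is true.

Neither implication holds.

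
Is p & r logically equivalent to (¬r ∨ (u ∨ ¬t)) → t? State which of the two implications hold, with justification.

(⇒) fails and (⇐) fails.

(→) This fails. Under t = F, r = T, u = F, p = T, the left side is true but the right side is false.

(←) This fails. Under t = T, r = F, u = F, p = F, the left side is false but the right side is true.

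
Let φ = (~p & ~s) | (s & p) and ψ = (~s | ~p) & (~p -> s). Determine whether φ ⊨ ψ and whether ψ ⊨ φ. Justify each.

(⇒) fails and (⇐) fails.

(⇒) This fails. Under s = F, p = F, the left side is true but the right side is false.

(⇐) This fails. Under s = T, p = F, the left side is false but the right side is true.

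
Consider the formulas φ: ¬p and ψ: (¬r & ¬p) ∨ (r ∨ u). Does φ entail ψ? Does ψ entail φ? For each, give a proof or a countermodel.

[⇒] Assume the antecedent. If r is true, (¬r & ¬p) ∨ (r ∨ u) reduces to true regardless of the other variables. If r is false, the antecedent forces (r = F, p = F, u = F) or (r = F, p = F, u = T), and (¬r & ¬p) ∨ (r ∨ u) holds there. Either way (¬r & ¬p) ∨ (r ∨ u) holds.

[⇐] This fails. Under r = T, p = T, u = F, the left side is false but the right side is true.

Not equivalent: only (⇒) holds.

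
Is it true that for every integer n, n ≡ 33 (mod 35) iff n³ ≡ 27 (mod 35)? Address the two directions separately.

Only the forward direction holds.

(⇐) This fails: take n = 3. Then 3³ = 27 ≡ 27 (mod 35), yet 3 ≡ 3 (mod 35), not 33.

(⇒) Suppose n ≡ 33 (mod 35). Write n = 35j + 33. Then (35j + 33)³ = 42875j³ + 121275j² + 114345j + 35937 = 35(1225j³ + 3465j² + 3267j + 1026) + 27, so n³ ≡ 27 (mod 35).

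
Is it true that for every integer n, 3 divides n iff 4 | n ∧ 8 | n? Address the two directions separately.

Forward direction. This fails: take n = 3. Certainly 3 ∣ 3, but 4 ∤ 3.

Converse. This fails: take n = 8. Both 4 ∣ 8 and 8 ∣ 8, yet 8 is not a multiple of 3 (since 8 = 2·3 + 2), so 3 ∤ 8.

(⇒) fails and (⇐) fails.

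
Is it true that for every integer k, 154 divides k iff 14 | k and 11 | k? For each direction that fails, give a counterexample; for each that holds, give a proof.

Both directions hold.

(→) If 154 ∣ k, write k = 154q. Since 154 = 11·14, k = 14·(11q), so 14 ∣ k; and since 154 = 14·11, k = 11·(14q), so 11 ∣ k.

(←) Suppose 14 ∣ k and 11 ∣ k. Any common multiple of 14 and 11 is a multiple of their lcm; here gcd(14, 11) = 1, so lcm(14, 11) = 14·11 = 154, so 154 ∣ k.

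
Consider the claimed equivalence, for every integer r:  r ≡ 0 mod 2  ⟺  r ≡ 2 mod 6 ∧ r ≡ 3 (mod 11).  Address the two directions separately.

Forward direction. This fails: r = 0 gives 0 ≡ 0 (mod 2) but 0 ≡ 0 (mod 6), so the conjunction on the right does not hold.

Converse. If r ≡ 2 (mod 6) and r ≡ 3 (mod 11), then by the Chinese remainder theorem r ≡ 14 (mod 66). Since 14 ≡ 0 (mod 2) and 2 ∣ 66, we get r ≡ 0 (mod 2).

(⇒) fails; (⇐) holds.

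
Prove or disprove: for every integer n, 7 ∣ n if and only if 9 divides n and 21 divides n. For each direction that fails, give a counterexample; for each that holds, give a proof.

The forward direction fails; the converse holds.

(⇒) This fails: take n = 7. Certainly 7 ∣ 7, but 9 ∤ 7.

(⇐) Suppose 9 ∣ n and 21 ∣ n. Any common multiple of 9 and 21 is a multiple of their lcm; here lcm(9, 21) = 9·21/gcd(9, 21) = 189/3 = 63, so 63 ∣ n. Since 7 ∣ 63, it follows that 7 ∣ n.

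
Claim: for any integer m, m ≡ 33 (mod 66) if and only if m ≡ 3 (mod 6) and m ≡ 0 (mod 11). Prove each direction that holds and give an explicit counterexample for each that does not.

Equivalent; both directions hold.

(⟹) Suppose m ≡ 33 (mod 66); write m = 66j + 33. Since 6 ∣ 66, reducing mod 6 gives m ≡ 33 ≡ 3 (mod 6); since 11 ∣ 66, reducing mod 11 gives m ≡ 33 ≡ 0 (mod 11).

(⟸) Conversely, if m ≡ 3 (mod 6) and m ≡ 0 (mod 11), then by the Chinese remainder theorem m ≡ 33 (mod 66). This is exactly m ≡ 33 (mod 66).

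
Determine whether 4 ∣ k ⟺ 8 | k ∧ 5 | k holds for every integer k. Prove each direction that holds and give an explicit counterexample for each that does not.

Not equivalent: only (⇐) holds.

[⇐] Suppose 8 ∣ k and 5 ∣ k. Any common multiple of 8 and 5 is a multiple of their lcm; here gcd(8, 5) = 1, so lcm(8, 5) = 8·5 = 40, so 40 ∣ k. Since 4 ∣ 40, it follows that 4 ∣ k.

[⇒] This fails: take k = 4. Certainly 4 ∣ 4, but 8 ∤ 4.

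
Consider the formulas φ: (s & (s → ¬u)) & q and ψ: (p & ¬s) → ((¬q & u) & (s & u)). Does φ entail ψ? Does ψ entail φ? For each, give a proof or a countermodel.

(⟸) This fails. Under u = F, q = F, p = F, s = F, the left side is false but the right side is true.

(⟹) Assume the antecedent. If u is true, the antecedent cannot hold. If u is false, the antecedent forces (u = F, q = T, p = F, s = T) or (u = F, q = T, p = T, s = T), and the consequent holds there. Either way the consequent holds.

(⇒) holds; (⇐) fails.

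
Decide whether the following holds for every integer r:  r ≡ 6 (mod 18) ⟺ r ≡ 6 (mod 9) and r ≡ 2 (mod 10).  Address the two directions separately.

Not equivalent: only (⇐) holds.

(→) This fails: r = 6 gives 6 ≡ 6 (mod 18) but 6 ≡ 6 (mod 10), so the conjunction on the right does not hold.

(←) Conversely, if r ≡ 6 (mod 9) and r ≡ 2 (mod 10), then by the Chinese remainder theorem r ≡ 42 (mod 90). Since 42 ≡ 6 (mod 18) and 18 ∣ 90, we get r ≡ 6 (mod 18).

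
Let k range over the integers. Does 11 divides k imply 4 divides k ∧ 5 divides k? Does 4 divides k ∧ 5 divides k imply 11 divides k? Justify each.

Both directions fail.

Forward direction. This fails: take k = 11. Certainly 11 ∣ 11, but 4 ∤ 11.

Converse. This fails: take k = 20. Both 4 ∣ 20 and 5 ∣ 20, yet 20 is not a multiple of 11 (since 20 = 1·11 + 9), so 11 ∤ 20.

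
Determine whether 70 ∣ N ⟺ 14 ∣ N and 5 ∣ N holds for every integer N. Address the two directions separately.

(⟹) If 70 ∣ N, write N = 70q. Since 70 = 5·14, N = 14·(5q), so 14 ∣ N; and since 70 = 14·5, N = 5·(14q), so 5 ∣ N.

(⟸) Suppose 14 ∣ N and 5 ∣ N. Any common multiple of 14 and 5 is a multiple of their lcm; here gcd(14, 5) = 1, so lcm(14, 5) = 14·5 = 70, so 70 ∣ N.

Equivalent; both directions hold.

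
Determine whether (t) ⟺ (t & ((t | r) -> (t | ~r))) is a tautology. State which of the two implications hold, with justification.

Both directions hold.

(⟹) Assume the antecedent. If t is true, t & ((t | r) -> (t | ~r)) reduces to true regardless of the other variables. If t is false, the antecedent cannot hold. Either way t & ((t | r) -> (t | ~r)) holds.

(⟸) Assume the antecedent. If t is true, t reduces to true regardless of the other variables. If t is false, the antecedent cannot hold. Either way t holds.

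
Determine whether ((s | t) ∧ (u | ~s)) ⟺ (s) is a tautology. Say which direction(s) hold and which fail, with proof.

(⟹) This fails. Under s = F, u = F, t = T, the left side is true but the right side is false.

(⟸) This fails. Under s = T, u = F, t = F, the left side is false but the right side is true.

(⇒) fails and (⇐) fails.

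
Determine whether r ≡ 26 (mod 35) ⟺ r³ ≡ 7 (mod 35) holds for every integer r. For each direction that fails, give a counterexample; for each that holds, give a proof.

(⇒) fails and (⇐) fails.

(⟹) This fails: take r = 26. Then 26 ≡ 26 (mod 35), but 26³ = 17576 ≡ 6 (mod 35), not 7.

(⟸) This fails: take r = 28. Then 28³ = 21952 ≡ 7 (mod 35), yet 28 ≡ 28 (mod 35), not 26.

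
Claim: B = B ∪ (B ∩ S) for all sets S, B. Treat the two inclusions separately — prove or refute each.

Forward inclusion. Let x ∈ B. Then either x ∈ B and x ∉ S; or x ∈ S ∩ B. In each case x ∈ B ∪ (B ∩ S), so B ⊆ B ∪ (B ∩ S).

Reverse inclusion. Let x ∈ B ∪ (B ∩ S). Then either x ∈ B and x ∉ S; or x ∈ S ∩ B. In each case x ∈ B, so B ∪ (B ∩ S) ⊆ B.

The two sets are equal.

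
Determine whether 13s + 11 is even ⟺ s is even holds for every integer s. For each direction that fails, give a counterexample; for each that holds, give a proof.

Neither implication holds.

Forward direction. This fails: s = 7 gives 13s + 11 = 102, which is even, but 7 is odd, not even.

Converse. This also fails: s = 2 is even, but 13s + 11 = 37 is odd, not even.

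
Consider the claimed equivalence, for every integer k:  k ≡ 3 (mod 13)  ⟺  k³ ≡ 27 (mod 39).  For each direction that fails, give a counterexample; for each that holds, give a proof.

(⇒) fails and (⇐) fails.

(→) This fails: take k = 16. Then 16 ≡ 3 (mod 13), but 16³ = 4096 ≡ 1 (mod 39), not 27.

(←) This fails: take k = 9. Then 9³ = 729 ≡ 27 (mod 39), yet 9 ≡ 9 (mod 13), not 3.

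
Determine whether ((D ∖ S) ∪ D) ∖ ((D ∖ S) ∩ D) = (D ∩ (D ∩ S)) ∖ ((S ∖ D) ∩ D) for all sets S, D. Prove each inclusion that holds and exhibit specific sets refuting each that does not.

Both inclusions hold; the sets are equal.

(⟹) Let x ∈ ((D ∖ S) ∪ D) ∖ ((D ∖ S) ∩ D). Then x ∈ S ∩ D, from which x ∈ (D ∩ (D ∩ S)) ∖ ((S ∖ D) ∩ D).

(⟸) Let x ∈ (D ∩ (D ∩ S)) ∖ ((S ∖ D) ∩ D). Then x ∈ S ∩ D, from which x ∈ ((D ∖ S) ∪ D) ∖ ((D ∖ S) ∩ D).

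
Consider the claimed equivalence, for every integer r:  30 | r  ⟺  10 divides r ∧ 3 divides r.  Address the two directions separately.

(⇒) If 30 ∣ r, write r = 30q. Since 30 = 3·10, r = 10·(3q), so 10 ∣ r; and since 30 = 10·3, r = 3·(10q), so 3 ∣ r.

(⇐) Suppose 10 ∣ r and 3 ∣ r. Any common multiple of 10 and 3 is a multiple of their lcm; here gcd(10, 3) = 1, so lcm(10, 3) = 10·3 = 30, so 30 ∣ r.

Both directions hold.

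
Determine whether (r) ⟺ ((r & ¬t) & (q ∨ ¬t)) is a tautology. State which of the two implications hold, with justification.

The forward direction fails; the converse holds.

[⇒] This fails. Under r = T, q = F, t = T, the left side is true but the right side is false.

[⇐] Assume the antecedent. If r is true, r reduces to true regardless of the other variables. If r is false, the antecedent cannot hold. Either way r holds.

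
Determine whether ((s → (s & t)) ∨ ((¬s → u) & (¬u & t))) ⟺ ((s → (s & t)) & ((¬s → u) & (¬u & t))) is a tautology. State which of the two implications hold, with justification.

(⇒) fails; (⇐) holds.

(⟹) This fails. Under u = F, s = F, t = F, the left side is true but the right side is false.

(⟸) Assume the antecedent. If u is true, the antecedent cannot hold. If u is false, the antecedent forces (u = F, s = T, t = T), and the consequent holds there. Either way the consequent holds.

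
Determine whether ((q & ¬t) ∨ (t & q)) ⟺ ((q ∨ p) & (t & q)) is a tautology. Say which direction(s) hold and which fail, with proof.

(⇒) This fails. Under p = F, q = T, t = F, the left side is true but the right side is false.

(⇐) Assume the antecedent. If p is true, the antecedent forces (p = T, q = T, t = T), and (q & ¬t) ∨ (t & q) holds there. If p is false, the antecedent forces (p = F, q = T, t = T), and (q & ¬t) ∨ (t & q) holds there. Either way (q & ¬t) ∨ (t & q) holds.

Not equivalent: only (⇐) holds.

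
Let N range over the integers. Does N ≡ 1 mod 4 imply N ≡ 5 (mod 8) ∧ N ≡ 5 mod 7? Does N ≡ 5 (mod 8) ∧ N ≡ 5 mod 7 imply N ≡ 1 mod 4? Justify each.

Only the reverse direction holds.

(→) This fails: N = 1 gives 1 ≡ 1 (mod 4) but 1 ≡ 1 (mod 8), so the conjunction on the right does not hold.

(←) Conversely, if N ≡ 5 (mod 8) and N ≡ 5 (mod 7), then by the Chinese remainder theorem N ≡ 5 (mod 56). Since 5 ≡ 1 (mod 4) and 4 ∣ 56, we get N ≡ 1 (mod 4).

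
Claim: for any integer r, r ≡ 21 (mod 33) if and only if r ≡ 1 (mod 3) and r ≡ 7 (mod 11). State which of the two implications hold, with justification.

(⟹) This fails: r = 21 gives 21 ≡ 21 (mod 33) but 21 ≡ 0 (mod 3), so the conjunction on the right does not hold.

(⟸) This fails: r = 7 satisfies both congruences on the right (7 ≡ 1 mod 3 and 7 ≡ 7 mod 11) yet 7 ≡ 7 (mod 33), not 21.

(⇒) fails and (⇐) fails.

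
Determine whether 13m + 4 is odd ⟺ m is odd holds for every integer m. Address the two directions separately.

(←) Suppose m is odd; write m = 2j + 1. Then 13m + 4 = 13·(2j + 1) + 4 = 2·13j + 17, which is odd.

(→) Suppose 13m + 4 is odd. Since 13 is odd, 13m and m have the same parity, so 13m + 4 ≡ m + 4 (mod 2). As 4 is even, 13m + 4 is odd exactly when m is odd. Thus m is odd.

The biconditional holds.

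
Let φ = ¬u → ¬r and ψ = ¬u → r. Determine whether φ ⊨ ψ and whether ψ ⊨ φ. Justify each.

(→) This fails. Under r = F, u = F, the left side is true but the right side is false.

(←) This fails. Under r = T, u = F, the left side is false but the right side is true.

Neither direction holds.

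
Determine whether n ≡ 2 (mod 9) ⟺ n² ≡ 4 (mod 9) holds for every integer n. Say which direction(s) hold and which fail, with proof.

Only the forward implication holds.

(⟹) Suppose n ≡ 2 (mod 9). Write n = 9j + 2. Then (9j + 2)² = 81j² + 36j + 4 = 9(9j² + 4j) + 4, so n² ≡ 4 (mod 9).

(⟸) This fails: take n = 7. Then 7² = 49 ≡ 4 (mod 9), yet 7 ≡ 7 (mod 9), not 2.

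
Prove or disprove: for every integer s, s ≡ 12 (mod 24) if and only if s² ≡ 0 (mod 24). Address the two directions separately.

[⇒] Suppose s ≡ 12 (mod 24). Write s = 24j + 12. Then (24j + 12)² = 576j² + 576j + 144 = 24(24j² + 24j + 6) + 0, so s² ≡ 0 (mod 24).

[⇐] This fails: take s = 0. Then 0² = 0 ≡ 0 (mod 24), yet 0 ≡ 0 (mod 24), not 12.

Not equivalent: only (⇒) holds.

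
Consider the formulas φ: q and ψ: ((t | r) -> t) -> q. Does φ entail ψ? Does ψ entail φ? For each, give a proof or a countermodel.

(⇒) holds; (⇐) fails.

Forward direction. Assume the antecedent. If q is true, ((t | r) -> t) -> q reduces to true regardless of the other variables. If q is false, the antecedent cannot hold. Either way ((t | r) -> t) -> q holds.

Converse. This fails. Under q = F, r = T, t = F, the left side is false but the right side is true.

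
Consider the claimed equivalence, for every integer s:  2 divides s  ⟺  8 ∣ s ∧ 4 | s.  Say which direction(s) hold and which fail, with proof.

Not equivalent: only (⇐) holds.

(⇐) Suppose 8 ∣ s and 4 ∣ s. Any common multiple of 8 and 4 is a multiple of their lcm; here lcm(8, 4) = 8·4/gcd(8, 4) = 32/4 = 8, so 8 ∣ s. Since 2 ∣ 8, it follows that 2 ∣ s.

(⇒) This fails: take s = 2. Certainly 2 ∣ 2, but 8 ∤ 2.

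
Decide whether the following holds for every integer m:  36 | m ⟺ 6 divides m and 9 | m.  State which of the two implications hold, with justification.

(⇒) holds; (⇐) fails.

(→) If 36 ∣ m, write m = 36q. Since 36 = 6·6, m = 6·(6q), so 6 ∣ m; and since 36 = 4·9, m = 9·(4q), so 9 ∣ m.

(←) This fails: take m = 18. Both 6 ∣ 18 and 9 ∣ 18, yet 18 is not a multiple of 36 (since 18 = 0·36 + 18), so 36 ∤ 18.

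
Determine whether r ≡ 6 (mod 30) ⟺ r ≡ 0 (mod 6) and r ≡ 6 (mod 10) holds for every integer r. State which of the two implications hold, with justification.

Equivalent; both directions hold.

[⇒] Suppose r ≡ 6 (mod 30); write r = 30j + 6. Since 6 ∣ 30, reducing mod 6 gives r ≡ 6 ≡ 0 (mod 6); since 10 ∣ 30, reducing mod 10 gives r ≡ 6 (mod 10).

[⇐] Conversely, if r ≡ 0 (mod 6) and r ≡ 6 (mod 10), then by the Chinese remainder theorem r ≡ 6 (mod 30). This is exactly r ≡ 6 (mod 30).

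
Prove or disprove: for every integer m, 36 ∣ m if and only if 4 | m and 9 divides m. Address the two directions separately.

Converse. Suppose 4 ∣ m and 9 ∣ m. Any common multiple of 4 and 9 is a multiple of their lcm; here gcd(4, 9) = 1, so lcm(4, 9) = 4·9 = 36, so 36 ∣ m.

Forward direction. If 36 ∣ m, write m = 36q. Since 36 = 9·4, m = 4·(9q), so 4 ∣ m; and since 36 = 4·9, m = 9·(4q), so 9 ∣ m.

Both implications hold.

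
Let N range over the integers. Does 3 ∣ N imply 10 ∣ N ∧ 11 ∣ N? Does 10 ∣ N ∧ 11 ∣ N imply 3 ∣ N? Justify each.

(⟹) This fails: take N = 3. Certainly 3 ∣ 3, but 10 ∤ 3.

(⟸) This fails: take N = 110. Both 10 ∣ 110 and 11 ∣ 110, yet 110 is not a multiple of 3 (since 110 = 36·3 + 2), so 3 ∤ 110.

Neither implication holds.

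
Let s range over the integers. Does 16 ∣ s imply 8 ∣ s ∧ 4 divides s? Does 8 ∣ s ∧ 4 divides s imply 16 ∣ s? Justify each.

[⇒] If 16 ∣ s, write s = 16q. Since 16 = 2·8, s = 8·(2q), so 8 ∣ s; and since 16 = 4·4, s = 4·(4q), so 4 ∣ s.

[⇐] This fails: take s = 8. Both 8 ∣ 8 and 4 ∣ 8, yet 8 is not a multiple of 16 (since 8 = 0·16 + 8), so 16 ∤ 8.

Only the forward implication holds.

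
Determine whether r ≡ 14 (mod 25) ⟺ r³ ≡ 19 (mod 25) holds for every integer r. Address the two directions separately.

Forward direction. Suppose r ≡ 14 (mod 25). Write r = 25j + 14. Then (25j + 14)³ = 15625j³ + 26250j² + 14700j + 2744 = 25(625j³ + 1050j² + 588j + 109) + 19, so r³ ≡ 19 (mod 25).

Converse. Suppose r³ ≡ 19 (mod 25). The only residue r in {0, …, 24} with r³ ≡ 19 (mod 25) is r = 14, so r ≡ 14 (mod 25).

Both directions hold; the statement is true.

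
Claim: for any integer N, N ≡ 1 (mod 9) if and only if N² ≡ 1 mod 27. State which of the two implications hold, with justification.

Neither direction holds.

[⇒] This fails: take N = 10. Then 10 ≡ 1 (mod 9), but 10² = 100 ≡ 19 (mod 27), not 1.

[⇐] This fails: take N = 26. Then 26² = 676 ≡ 1 (mod 27), yet 26 ≡ 8 (mod 9), not 1.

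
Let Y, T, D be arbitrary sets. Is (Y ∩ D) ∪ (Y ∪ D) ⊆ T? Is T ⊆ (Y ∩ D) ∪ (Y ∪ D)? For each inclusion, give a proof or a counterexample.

Neither inclusion holds.

(⟹) This inclusion fails. Take Y = {1}, T = ∅, D = ∅; then 1 ∈ (Y ∩ D) ∪ (Y ∪ D) but 1 ∉ T.

(⟸) This inclusion fails. Take Y = ∅, T = {1}, D = ∅; then 1 ∈ T but 1 ∉ (Y ∩ D) ∪ (Y ∪ D).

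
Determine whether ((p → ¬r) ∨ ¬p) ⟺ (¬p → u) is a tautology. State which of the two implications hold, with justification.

Forward direction. This fails. Under r = F, p = F, u = F, the left side is true but the right side is false.

Converse. This fails. Under r = T, p = T, u = F, the left side is false but the right side is true.

Both directions fail.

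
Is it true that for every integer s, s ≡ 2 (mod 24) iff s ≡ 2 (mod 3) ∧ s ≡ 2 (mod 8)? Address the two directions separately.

(⇒) Suppose s ≡ 2 (mod 24); write s = 24j + 2. Since 3 ∣ 24, reducing mod 3 gives s ≡ 2 (mod 3); since 8 ∣ 24, reducing mod 8 gives s ≡ 2 (mod 8).

(⇐) Conversely, if s ≡ 2 (mod 3) and s ≡ 2 (mod 8), then by the Chinese remainder theorem s ≡ 2 (mod 24). This is exactly s ≡ 2 (mod 24).

Both directions hold; the statement is true.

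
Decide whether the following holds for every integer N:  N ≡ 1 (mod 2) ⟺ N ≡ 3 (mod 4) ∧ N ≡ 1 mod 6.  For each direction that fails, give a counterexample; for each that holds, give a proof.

Only the converse holds.

[⇒] This fails: N = 1 gives 1 ≡ 1 (mod 2) but 1 ≡ 1 (mod 4), so the conjunction on the right does not hold.

[⇐] Conversely, if N ≡ 3 (mod 4) and N ≡ 1 (mod 6), then by the Chinese remainder theorem N ≡ 7 (mod 12). Since 7 ≡ 1 (mod 2) and 2 ∣ 12, we get N ≡ 1 (mod 2).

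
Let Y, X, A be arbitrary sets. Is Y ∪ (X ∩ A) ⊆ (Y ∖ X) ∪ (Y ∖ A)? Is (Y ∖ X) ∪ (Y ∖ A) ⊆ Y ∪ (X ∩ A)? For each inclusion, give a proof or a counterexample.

(⟹) This inclusion fails. Take Y = ∅, X = {1}, A = {1}; then 1 ∈ Y ∪ (X ∩ A) but 1 ∉ (Y ∖ X) ∪ (Y ∖ A).

(⟸) Let x ∈ (Y ∖ X) ∪ (Y ∖ A). Then either x ∈ Y and x ∉ X, A; or x ∈ Y ∩ X and x ∉ A; or x ∈ Y ∩ A and x ∉ X. In each case x ∈ Y ∪ (X ∩ A), so (Y ∖ X) ∪ (Y ∖ A) ⊆ Y ∪ (X ∩ A).

Only the reverse inclusion holds.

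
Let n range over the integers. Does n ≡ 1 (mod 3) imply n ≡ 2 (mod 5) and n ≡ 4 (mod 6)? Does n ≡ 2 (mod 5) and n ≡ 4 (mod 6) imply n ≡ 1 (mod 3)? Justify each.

(⇒) fails; (⇐) holds.

Forward direction. This fails: n = 1 gives 1 ≡ 1 (mod 3) but 1 ≡ 1 (mod 5), so the conjunction on the right does not hold.

Converse. If n ≡ 2 (mod 5) and n ≡ 4 (mod 6), then by the Chinese remainder theorem n ≡ 22 (mod 30). Since 22 ≡ 1 (mod 3) and 3 ∣ 30, we get n ≡ 1 (mod 3).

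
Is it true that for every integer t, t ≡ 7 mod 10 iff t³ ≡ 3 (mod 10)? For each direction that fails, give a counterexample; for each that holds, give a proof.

(⇒) Suppose t ≡ 7 mod 10. Write t = 10j + 7. Then (10j + 7)³ = 1000j³ + 2100j² + 1470j + 343 = 10(100j³ + 210j² + 147j + 34) + 3, so t³ ≡ 3 (mod 10).

(⇐) Conversely, suppose t³ ≡ 3 (mod 10). The only residue r in {0, …, 9} with r³ ≡ 3 (mod 10) is r = 7, so t ≡ 7 (mod 10).

The biconditional holds.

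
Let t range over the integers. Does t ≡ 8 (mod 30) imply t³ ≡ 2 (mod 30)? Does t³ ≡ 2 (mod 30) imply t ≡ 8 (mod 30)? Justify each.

Both directions hold.

(⟹) Suppose t ≡ 8 (mod 30). Write t = 30j + 8. Then (30j + 8)³ = 27000j³ + 21600j² + 5760j + 512 = 30(900j³ + 720j² + 192j + 17) + 2, so t³ ≡ 2 (mod 30).

(⟸) Conversely, suppose t³ ≡ 2 (mod 30). The only residue r in {0, …, 29} with r³ ≡ 2 (mod 30) is r = 8, so t ≡ 8 (mod 30).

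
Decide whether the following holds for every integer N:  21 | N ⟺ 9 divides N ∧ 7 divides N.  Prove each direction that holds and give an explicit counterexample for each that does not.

Only the reverse direction holds.

(⟸) Suppose 9 ∣ N and 7 ∣ N. Any common multiple of 9 and 7 is a multiple of their lcm; here gcd(9, 7) = 1, so lcm(9, 7) = 9·7 = 63, so 63 ∣ N. Since 21 ∣ 63, it follows that 21 ∣ N.

(⟹) This fails: take N = 21. Certainly 21 ∣ 21, but 9 ∤ 21.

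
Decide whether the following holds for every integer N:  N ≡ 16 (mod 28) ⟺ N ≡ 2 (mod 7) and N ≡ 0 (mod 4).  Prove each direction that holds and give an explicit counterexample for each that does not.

Equivalent; both directions hold.

(⟹) Suppose N ≡ 16 (mod 28); write N = 28j + 16. Since 7 ∣ 28, reducing mod 7 gives N ≡ 16 ≡ 2 (mod 7); since 4 ∣ 28, reducing mod 4 gives N ≡ 16 ≡ 0 (mod 4).

(⟸) Conversely, if N ≡ 2 (mod 7) and N ≡ 0 (mod 4), then by the Chinese remainder theorem N ≡ 16 (mod 28). This is exactly N ≡ 16 (mod 28).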